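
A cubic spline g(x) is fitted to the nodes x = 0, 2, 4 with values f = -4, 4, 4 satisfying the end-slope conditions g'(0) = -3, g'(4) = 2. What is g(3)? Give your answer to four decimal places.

With M_i denoting the second derivative at x_i, h_i = 2, 2, and Δ_i = (y_(i+1) − y_i)/h_i = 4, 0:
  2·M_0 + 8·M_1 + 2·M_2 = 6(Δ_1 - Δ_0) = -24
Clamped end conditions give two more equations: 2h_0·M_0 + h_0·M_1 = 6(Δ_0 - g'(0)) = 42 and h_1·M_1 + 2h_1·M_2 = 6(g'(4) - Δ_1) = 12.
Hence M_0 = 59/4, M_1 = -17/2, M_2 = 29/4.
On [2, 4], g(x) = 4 + 13/4·(x - 2) - 17/4·(x - 2)² + 21/16·(x - 2)³.
With (x - 2) = 1: g(3) = 69/16.

4.3125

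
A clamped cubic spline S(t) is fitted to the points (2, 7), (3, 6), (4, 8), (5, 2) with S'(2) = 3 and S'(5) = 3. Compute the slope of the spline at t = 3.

Write M_i for S''(x_i). With h_i = 1, 1, 1 and divided differences Δ_i = -1, 2, -6, the continuity of S' gives the tridiagonal system
  1·M_0 + 4·M_1 + 1·M_2 = 6(Δ_1 - Δ_0) = 18
  1·M_1 + 4·M_2 + 1·M_3 = 6(Δ_2 - Δ_1) = -48
Clamped end conditions give two more equations: 2h_0·M_0 + h_0·M_1 = 6(Δ_0 - S'(2)) = -24 and h_2·M_2 + 2h_2·M_3 = 6(S'(5) - Δ_2) = 54.
Solving the tridiagonal system: M_0 = -20, M_1 = 16, M_2 = -26, M_3 = 40.
On [3, 4], S'(t) = b_1 + 2c_1·(t - 3) + 3d_1·(t - 3)² with b_1 = Δ_1 - h_1(2M_1 + M_2)/6 = 1, c_1 = M_1/2 = 8, d_1 = (M_2 - M_1)/(6h_1) = -7. So S'(3) = 1.

1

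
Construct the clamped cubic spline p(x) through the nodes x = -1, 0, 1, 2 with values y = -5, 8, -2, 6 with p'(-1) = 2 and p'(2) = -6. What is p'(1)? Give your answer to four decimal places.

-0.4667

Write M_i for p''(x_i). With h_i = 1, 1, 1 and divided differences Δ_i = 13, -10, 8, the continuity of p' gives the tridiagonal system
  1·M_0 + 4·M_1 + 1·M_2 = 6(Δ_1 - Δ_0) = -138
  1·M_1 + 4·M_2 + 1·M_3 = 6(Δ_2 - Δ_1) = 108
Clamped end conditions give two more equations: 2h_0·M_0 + h_0·M_1 = 6(Δ_0 - p'(-1)) = 66 and h_2·M_2 + 2h_2·M_3 = 6(p'(2) - Δ_2) = -84.
Forward elimination and back-substitution give M_0 = 994/15, M_1 = -998/15, M_2 = 928/15, M_3 = -1094/15.
On [1, 2], p'(x) = b_2 + 2c_2·(x - 1) + 3d_2·(x - 1)² with b_2 = Δ_2 - h_2(2M_2 + M_3)/6 = -7/15, c_2 = M_2/2 = 464/15, d_2 = (M_3 - M_2)/(6h_2) = -337/15. So p'(1) = -7/15.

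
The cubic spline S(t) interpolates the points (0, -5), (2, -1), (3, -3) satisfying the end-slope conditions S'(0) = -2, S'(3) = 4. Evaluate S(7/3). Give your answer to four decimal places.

With m_i denoting the second derivative at x_i, h_i = 2, 1, and Δ_i = (y_(i+1) − y_i)/h_i = 2, -2:
  2·m_0 + 6·m_1 + 1·m_2 = 6(Δ_1 - Δ_0) = -24
Clamped end conditions give two more equations: 2h_0·m_0 + h_0·m_1 = 6(Δ_0 - S'(0)) = 24 and h_1·m_1 + 2h_1·m_2 = 6(S'(3) - Δ_1) = 36.
Forward elimination and back-substitution give m_0 = 12, m_1 = -12, m_2 = 24.
On [2, 3], S(t) = -1 - 2·(t - 2) - 6·(t - 2)² + 6·(t - 2)³.
With (t - 2) = 1/3: S(7/3) = -19/9.

-2.1111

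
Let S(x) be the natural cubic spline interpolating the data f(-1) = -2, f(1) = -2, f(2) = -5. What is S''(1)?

-3

With M_i denoting the second derivative at x_i, h_i = 2, 1, and Δ_i = (y_(i+1) − y_i)/h_i = 0, -3:
  2·M_0 + 6·M_1 + 1·M_2 = 6(Δ_1 - Δ_0) = -18
Natural end conditions: M_0 = M_2 = 0.
Solving the tridiagonal system: M_0 = 0, M_1 = -3, M_2 = 0.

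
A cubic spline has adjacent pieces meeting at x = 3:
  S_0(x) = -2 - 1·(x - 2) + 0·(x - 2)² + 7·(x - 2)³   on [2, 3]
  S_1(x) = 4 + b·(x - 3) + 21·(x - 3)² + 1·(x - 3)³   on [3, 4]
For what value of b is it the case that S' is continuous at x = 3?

S_0'(x) = -1 + 0·(x - 2) + 21·(x - 2)², so S_0'(3) = 20. On the right, S_1'(3) = b, so b = 20.

20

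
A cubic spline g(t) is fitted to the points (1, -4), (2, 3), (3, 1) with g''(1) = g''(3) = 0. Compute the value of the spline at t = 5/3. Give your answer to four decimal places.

1.5000

Write σ_i for g''(x_i). With h_i = 1, 1 and divided differences Δ_i = 7, -2, the continuity of g' gives the tridiagonal system
  1·σ_0 + 4·σ_1 + 1·σ_2 = 6(Δ_1 - Δ_0) = -54
Natural end conditions: σ_0 = σ_2 = 0.
Forward elimination and back-substitution give σ_0 = 0, σ_1 = -27/2, σ_2 = 0.
On [1, 2], g(t) = -4 + 37/4·(t - 1) + 0·(t - 1)² - 9/4·(t - 1)³.
With (t - 1) = 2/3: g(5/3) = 3/2.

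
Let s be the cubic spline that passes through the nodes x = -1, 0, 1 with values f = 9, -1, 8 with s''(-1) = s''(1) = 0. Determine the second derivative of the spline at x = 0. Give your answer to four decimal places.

28.5000

Put m_i = s'' at the i-th knot. Here h = (1, 1) and Δ = (-10, 9), so the interior equations h_(i-1)·m_(i-1) + 2(h_(i-1)+h_i)·m_i + h_i·m_(i+1) = 6(Δ_i − Δ_(i-1)) read
  1·m_0 + 4·m_1 + 1·m_2 = 6(Δ_1 - Δ_0) = 114
Natural end conditions: m_0 = m_2 = 0.
Hence m_0 = 0, m_1 = 57/2, m_2 = 0.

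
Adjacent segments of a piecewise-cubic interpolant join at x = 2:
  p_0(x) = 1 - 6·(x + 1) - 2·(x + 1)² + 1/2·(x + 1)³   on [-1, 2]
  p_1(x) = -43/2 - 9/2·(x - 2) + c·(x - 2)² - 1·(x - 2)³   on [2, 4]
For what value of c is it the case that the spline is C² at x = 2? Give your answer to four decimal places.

p_0''(x) = -4 + 3·(x + 1), so p_0''(2) = 5. On the right, p_1''(2) = 2c, so c = 5/2.

2.5000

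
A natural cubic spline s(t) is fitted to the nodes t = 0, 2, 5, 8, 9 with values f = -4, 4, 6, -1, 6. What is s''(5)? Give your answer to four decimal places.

-3.3083

Put m_i = s'' at the i-th knot. Here h = (2, 3, 3, 1) and Δ = (4, 2/3, -7/3, 7), so the interior equations h_(i-1)·m_(i-1) + 2(h_(i-1)+h_i)·m_i + h_i·m_(i+1) = 6(Δ_i − Δ_(i-1)) read
  2·m_0 + 10·m_1 + 3·m_2 = 6(Δ_1 - Δ_0) = -20
  3·m_1 + 12·m_2 + 3·m_3 = 6(Δ_2 - Δ_1) = -18
  3·m_2 + 8·m_3 + 1·m_4 = 6(Δ_3 - Δ_2) = 56
Natural end conditions: m_0 = m_4 = 0.
Forward elimination and back-substitution give m_0 = 0, m_1 = -134/133, m_2 = -440/133, m_3 = 1096/133, m_4 = 0.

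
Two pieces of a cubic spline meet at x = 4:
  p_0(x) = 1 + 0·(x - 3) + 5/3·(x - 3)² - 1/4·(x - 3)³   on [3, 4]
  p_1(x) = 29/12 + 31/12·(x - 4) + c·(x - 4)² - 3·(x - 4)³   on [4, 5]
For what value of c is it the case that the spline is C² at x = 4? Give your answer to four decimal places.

0.9167

p_0''(x) = 10/3 - 3/2·(x - 3), so p_0''(4) = 11/6. On the right, p_1''(4) = 2c, so c = 11/12.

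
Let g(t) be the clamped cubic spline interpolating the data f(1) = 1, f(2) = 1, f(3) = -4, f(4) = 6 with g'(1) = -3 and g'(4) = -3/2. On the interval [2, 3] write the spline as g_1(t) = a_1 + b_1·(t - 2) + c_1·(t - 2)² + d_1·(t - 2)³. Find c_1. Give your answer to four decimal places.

Put M_i = g'' at the i-th knot. Here h = (1, 1, 1) and Δ = (0, -5, 10), so the interior equations h_(i-1)·M_(i-1) + 2(h_(i-1)+h_i)·M_i + h_i·M_(i+1) = 6(Δ_i − Δ_(i-1)) read
  1·M_0 + 4·M_1 + 1·M_2 = 6(Δ_1 - Δ_0) = -30
  1·M_1 + 4·M_2 + 1·M_3 = 6(Δ_2 - Δ_1) = 90
Clamped end conditions give two more equations: 2h_0·M_0 + h_0·M_1 = 6(Δ_0 - g'(1)) = 18 and h_2·M_2 + 2h_2·M_3 = 6(g'(4) - Δ_2) = -69.
Hence M_0 = 103/5, M_1 = -116/5, M_2 = 211/5, M_3 = -278/5.
On [2, 3], with g_1(t) = a_1 + b_1·(t - 2) + c_1·(t - 2)² + d_1·(t - 2)³: c_1 = M_1/2 = -58/5, d_1 = (M_2 - M_1)/(6h_1) = 109/10, b_1 = Δ_1 - h_1(2M_1 + M_2)/6 = -43/10.

-11.6000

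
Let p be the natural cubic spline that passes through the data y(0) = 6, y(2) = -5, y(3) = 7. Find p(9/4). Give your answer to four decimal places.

-2.9570

Write m_i for p''(x_i). With h_i = 2, 1 and divided differences Δ_i = -11/2, 12, the continuity of p' gives the tridiagonal system
  2·m_0 + 6·m_1 + 1·m_2 = 6(Δ_1 - Δ_0) = 105
Natural end conditions: m_0 = m_2 = 0.
Solving: m_0 = 0, m_1 = 35/2, m_2 = 0.
On [2, 3], p(t) = -5 + 37/6·(t - 2) + 35/4·(t - 2)² - 35/12·(t - 2)³.
With (t - 2) = 1/4: p(9/4) = -757/256.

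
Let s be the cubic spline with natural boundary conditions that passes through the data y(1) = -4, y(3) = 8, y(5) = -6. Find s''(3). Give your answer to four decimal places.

Write σ_i for s''(x_i). With h_i = 2, 2 and divided differences Δ_i = 6, -7, the continuity of s' gives the tridiagonal system
  2·σ_0 + 8·σ_1 + 2·σ_2 = 6(Δ_1 - Δ_0) = -78
Natural end conditions: σ_0 = σ_2 = 0.
Forward elimination and back-substitution give σ_0 = 0, σ_1 = -39/4, σ_2 = 0.

-9.7500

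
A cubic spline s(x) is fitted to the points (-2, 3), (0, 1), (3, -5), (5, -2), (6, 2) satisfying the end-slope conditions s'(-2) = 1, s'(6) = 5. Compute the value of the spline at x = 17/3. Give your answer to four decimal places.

With σ_i denoting the second derivative at x_i, h_i = 2, 3, 2, 1, and Δ_i = (y_(i+1) − y_i)/h_i = -1, -2, 3/2, 4:
  2·σ_0 + 10·σ_1 + 3·σ_2 = 6(Δ_1 - Δ_0) = -6
  3·σ_1 + 10·σ_2 + 2·σ_3 = 6(Δ_2 - Δ_1) = 21
  2·σ_2 + 6·σ_3 + 1·σ_4 = 6(Δ_3 - Δ_2) = 15
Clamped end conditions give two more equations: 2h_0·σ_0 + h_0·σ_1 = 6(Δ_0 - s'(-2)) = -12 and h_3·σ_3 + 2h_3·σ_4 = 6(s'(6) - Δ_3) = 6.
Hence σ_0 = -485/182, σ_1 = -61/91, σ_2 = 183/91, σ_3 = 132/91, σ_4 = 207/91.
On [5, 6], s(x) = -2 + 571/182·(x - 5) + 66/91·(x - 5)² + 25/182·(x - 5)³.
With (x - 5) = 2/3: s(17/3) = 1117/2457.

0.4546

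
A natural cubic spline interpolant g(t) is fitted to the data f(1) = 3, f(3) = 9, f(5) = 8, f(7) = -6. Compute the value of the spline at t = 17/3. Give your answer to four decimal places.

With M_i denoting the second derivative at x_i, h_i = 2, 2, 2, and Δ_i = (y_(i+1) − y_i)/h_i = 3, -1/2, -7:
  2·M_0 + 8·M_1 + 2·M_2 = 6(Δ_1 - Δ_0) = -21
  2·M_1 + 8·M_2 + 2·M_3 = 6(Δ_2 - Δ_1) = -39
Natural end conditions: M_0 = M_3 = 0.
Solving the tridiagonal system: M_0 = 0, M_1 = -3/2, M_2 = -9/2, M_3 = 0.
On [5, 7], g(t) = 8 - 4·(t - 5) - 9/4·(t - 5)² + 3/8·(t - 5)³.
With (t - 5) = 2/3: g(17/3) = 40/9.

4.4444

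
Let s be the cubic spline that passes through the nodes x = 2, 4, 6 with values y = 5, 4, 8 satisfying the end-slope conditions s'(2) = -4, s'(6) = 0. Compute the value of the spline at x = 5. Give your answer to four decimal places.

Let m_i = s''(x_i). Step sizes h_i = 2, 2; slopes of the chords Δ_i = (y_(i+1) - y_i)/h_i = -1/2, 2.
  2·m_0 + 8·m_1 + 2·m_2 = 6(Δ_1 - Δ_0) = 15
Clamped end conditions give two more equations: 2h_0·m_0 + h_0·m_1 = 6(Δ_0 - s'(2)) = 21 and h_1·m_1 + 2h_1·m_2 = 6(s'(6) - Δ_1) = -12.
Solving the tridiagonal system: m_0 = 35/8, m_1 = 7/4, m_2 = -31/8.
On [4, 6], s(x) = 4 + 17/8·(x - 4) + 7/8·(x - 4)² - 15/32·(x - 4)³.
With (x - 4) = 1: s(5) = 209/32.

6.5313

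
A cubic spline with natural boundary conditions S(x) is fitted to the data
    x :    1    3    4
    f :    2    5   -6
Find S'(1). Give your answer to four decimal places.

5.6667

With M_i denoting the second derivative at x_i, h_i = 2, 1, and Δ_i = (y_(i+1) − y_i)/h_i = 3/2, -11:
  2·M_0 + 6·M_1 + 1·M_2 = 6(Δ_1 - Δ_0) = -75
Natural end conditions: M_0 = M_2 = 0.
Forward elimination and back-substitution give M_0 = 0, M_1 = -25/2, M_2 = 0.
On [1, 3], S'(x) = b_0 + 2c_0·(x - 1) + 3d_0·(x - 1)² with b_0 = Δ_0 - h_0(2M_0 + M_1)/6 = 17/3, c_0 = M_0/2 = 0, d_0 = (M_1 - M_0)/(6h_0) = -25/24. So S'(1) = 17/3.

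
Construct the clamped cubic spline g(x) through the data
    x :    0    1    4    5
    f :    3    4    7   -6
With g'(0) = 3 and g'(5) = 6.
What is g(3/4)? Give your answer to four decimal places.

With M_i denoting the second derivative at x_i, h_i = 1, 3, 1, and Δ_i = (y_(i+1) − y_i)/h_i = 1, 1, -13:
  1·M_0 + 8·M_1 + 3·M_2 = 6(Δ_1 - Δ_0) = 0
  3·M_1 + 8·M_2 + 1·M_3 = 6(Δ_2 - Δ_1) = -84
Clamped end conditions give two more equations: 2h_0·M_0 + h_0·M_1 = 6(Δ_0 - g'(0)) = -12 and h_2·M_2 + 2h_2·M_3 = 6(g'(5) - Δ_2) = 114.
Hence M_0 = -230/21, M_1 = 208/21, M_2 = -478/21, M_3 = 1436/21.
On [0, 1], g(x) = 3 + 3·x - 115/21·x² + 73/21·x³.
With x = 3/4: g(3/4) = 1629/448.

3.6362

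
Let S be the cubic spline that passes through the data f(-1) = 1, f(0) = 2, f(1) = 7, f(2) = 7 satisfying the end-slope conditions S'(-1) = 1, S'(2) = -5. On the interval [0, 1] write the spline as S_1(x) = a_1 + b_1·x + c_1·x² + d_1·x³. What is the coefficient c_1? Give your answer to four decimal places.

Write m_i for S''(x_i). With h_i = 1, 1, 1 and divided differences Δ_i = 1, 5, 0, the continuity of S' gives the tridiagonal system
  1·m_0 + 4·m_1 + 1·m_2 = 6(Δ_1 - Δ_0) = 24
  1·m_1 + 4·m_2 + 1·m_3 = 6(Δ_2 - Δ_1) = -30
Clamped end conditions give two more equations: 2h_0·m_0 + h_0·m_1 = 6(Δ_0 - S'(-1)) = 0 and h_2·m_2 + 2h_2·m_3 = 6(S'(2) - Δ_2) = -30.
Solving the tridiagonal system: m_0 = -22/5, m_1 = 44/5, m_2 = -34/5, m_3 = -58/5.
On [0, 1], with S_1(x) = a_1 + b_1·x + c_1·x² + d_1·x³: c_1 = m_1/2 = 22/5, d_1 = (m_2 - m_1)/(6h_1) = -13/5, b_1 = Δ_1 - h_1(2m_1 + m_2)/6 = 16/5.

4.4000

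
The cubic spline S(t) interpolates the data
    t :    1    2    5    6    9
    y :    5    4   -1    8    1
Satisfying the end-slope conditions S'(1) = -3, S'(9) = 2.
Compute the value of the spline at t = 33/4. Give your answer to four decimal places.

Put σ_i = S'' at the i-th knot. Here h = (1, 3, 1, 3) and Δ = (-1, -5/3, 9, -7/3), so the interior equations h_(i-1)·σ_(i-1) + 2(h_(i-1)+h_i)·σ_i + h_i·σ_(i+1) = 6(Δ_i − Δ_(i-1)) read
  1·σ_0 + 8·σ_1 + 3·σ_2 = 6(Δ_1 - Δ_0) = -4
  3·σ_1 + 8·σ_2 + 1·σ_3 = 6(Δ_2 - Δ_1) = 64
  1·σ_2 + 8·σ_3 + 3·σ_4 = 6(Δ_3 - Δ_2) = -68
Clamped end conditions give two more equations: 2h_0·σ_0 + h_0·σ_1 = 6(Δ_0 - S'(1)) = 12 and h_3·σ_3 + 2h_3·σ_4 = 6(S'(9) - Δ_3) = 26.
Solving: σ_0 = 1963/216, σ_1 = -667/108, σ_2 = 2615/216, σ_3 = -1547/108, σ_4 = 2483/216.
On [6, 9], S(t) = 8 + 899/144·(t - 6) - 1547/216·(t - 6)² + 1859/1296·(t - 6)³.
With (t - 6) = 9/4: S(33/4) = 2179/1024.

2.1279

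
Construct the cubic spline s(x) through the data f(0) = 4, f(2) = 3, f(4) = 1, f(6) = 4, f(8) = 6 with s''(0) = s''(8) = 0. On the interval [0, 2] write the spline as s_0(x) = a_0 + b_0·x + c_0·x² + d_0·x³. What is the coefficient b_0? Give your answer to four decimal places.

-0.1786

With M_i denoting the second derivative at x_i, h_i = 2, 2, 2, 2, and Δ_i = (y_(i+1) − y_i)/h_i = -1/2, -1, 3/2, 1:
  2·M_0 + 8·M_1 + 2·M_2 = 6(Δ_1 - Δ_0) = -3
  2·M_1 + 8·M_2 + 2·M_3 = 6(Δ_2 - Δ_1) = 15
  2·M_2 + 8·M_3 + 2·M_4 = 6(Δ_3 - Δ_2) = -3
Natural end conditions: M_0 = M_4 = 0.
Forward elimination and back-substitution give M_0 = 0, M_1 = -27/28, M_2 = 33/14, M_3 = -27/28, M_4 = 0.
On [0, 2], with s_0(x) = a_0 + b_0·x + c_0·x² + d_0·x³: c_0 = M_0/2 = 0, d_0 = (M_1 - M_0)/(6h_0) = -9/112, b_0 = Δ_0 - h_0(2M_0 + M_1)/6 = -5/28.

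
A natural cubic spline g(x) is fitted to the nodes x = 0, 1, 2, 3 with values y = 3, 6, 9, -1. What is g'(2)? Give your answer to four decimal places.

With M_i denoting the second derivative at x_i, h_i = 1, 1, 1, and Δ_i = (y_(i+1) − y_i)/h_i = 3, 3, -10:
  1·M_0 + 4·M_1 + 1·M_2 = 6(Δ_1 - Δ_0) = 0
  1·M_1 + 4·M_2 + 1·M_3 = 6(Δ_2 - Δ_1) = -78
Natural end conditions: M_0 = M_3 = 0.
Solving the tridiagonal system: M_0 = 0, M_1 = 26/5, M_2 = -104/5, M_3 = 0.
On [2, 3], g'(x) = b_2 + 2c_2·(x - 2) + 3d_2·(x - 2)² with b_2 = Δ_2 - h_2(2M_2 + M_3)/6 = -46/15, c_2 = M_2/2 = -52/5, d_2 = (M_3 - M_2)/(6h_2) = 52/15. So g'(2) = -46/15.

-3.0667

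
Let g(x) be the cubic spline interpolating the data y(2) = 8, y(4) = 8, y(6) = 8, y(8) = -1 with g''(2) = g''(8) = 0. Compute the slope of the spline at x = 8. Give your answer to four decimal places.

-5.7000

With m_i denoting the second derivative at x_i, h_i = 2, 2, 2, and Δ_i = (y_(i+1) − y_i)/h_i = 0, 0, -9/2:
  2·m_0 + 8·m_1 + 2·m_2 = 6(Δ_1 - Δ_0) = 0
  2·m_1 + 8·m_2 + 2·m_3 = 6(Δ_2 - Δ_1) = -27
Natural end conditions: m_0 = m_3 = 0.
Solving the tridiagonal system: m_0 = 0, m_1 = 9/10, m_2 = -18/5, m_3 = 0.
On [6, 8], g'(x) = b_2 + 2c_2·(x - 6) + 3d_2·(x - 6)² with b_2 = Δ_2 - h_2(2m_2 + m_3)/6 = -21/10, c_2 = m_2/2 = -9/5, d_2 = (m_3 - m_2)/(6h_2) = 3/10. So g'(8) = -57/10.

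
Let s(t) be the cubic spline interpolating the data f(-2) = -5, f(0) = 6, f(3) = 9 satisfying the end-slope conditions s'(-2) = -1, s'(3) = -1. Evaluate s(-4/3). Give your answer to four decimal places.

-3.3407

With M_i denoting the second derivative at x_i, h_i = 2, 3, and Δ_i = (y_(i+1) − y_i)/h_i = 11/2, 1:
  2·M_0 + 10·M_1 + 3·M_2 = 6(Δ_1 - Δ_0) = -27
Clamped end conditions give two more equations: 2h_0·M_0 + h_0·M_1 = 6(Δ_0 - s'(-2)) = 39 and h_1·M_1 + 2h_1·M_2 = 6(s'(3) - Δ_1) = -12.
Solving: M_0 = 249/20, M_1 = -27/5, M_2 = 7/10.
On [-2, 0], s(t) = -5 - 1·(t + 2) + 249/40·(t + 2)² - 119/80·(t + 2)³.
With (t + 2) = 2/3: s(-4/3) = -451/135.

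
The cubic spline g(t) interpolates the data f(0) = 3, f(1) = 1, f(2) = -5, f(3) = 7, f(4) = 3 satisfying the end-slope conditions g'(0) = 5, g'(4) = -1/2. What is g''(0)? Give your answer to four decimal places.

Let σ_i = g''(x_i). Step sizes h_i = 1, 1, 1, 1; slopes of the chords Δ_i = (y_(i+1) - y_i)/h_i = -2, -6, 12, -4.
  1·σ_0 + 4·σ_1 + 1·σ_2 = 6(Δ_1 - Δ_0) = -24
  1·σ_1 + 4·σ_2 + 1·σ_3 = 6(Δ_2 - Δ_1) = 108
  1·σ_2 + 4·σ_3 + 1·σ_4 = 6(Δ_3 - Δ_2) = -96
Clamped end conditions give two more equations: 2h_0·σ_0 + h_0·σ_1 = 6(Δ_0 - g'(0)) = -42 and h_3·σ_3 + 2h_3·σ_4 = 6(g'(4) - Δ_3) = 21.
Solving: σ_0 = -827/56, σ_1 = -349/28, σ_2 = 325/8, σ_3 = -1177/28, σ_4 = 1765/56.

-14.7679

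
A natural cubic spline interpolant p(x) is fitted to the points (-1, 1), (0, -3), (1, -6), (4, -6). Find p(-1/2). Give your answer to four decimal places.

-1.0605

Let M_i = p''(x_i). Step sizes h_i = 1, 1, 3; slopes of the chords Δ_i = (y_(i+1) - y_i)/h_i = -4, -3, 0.
  1·M_0 + 4·M_1 + 1·M_2 = 6(Δ_1 - Δ_0) = 6
  1·M_1 + 8·M_2 + 3·M_3 = 6(Δ_2 - Δ_1) = 18
Natural end conditions: M_0 = M_3 = 0.
Hence M_0 = 0, M_1 = 30/31, M_2 = 66/31, M_3 = 0.
On [-1, 0], p(x) = 1 - 129/31·(x + 1) + 0·(x + 1)² + 5/31·(x + 1)³.
With (x + 1) = 1/2: p(-1/2) = -263/248.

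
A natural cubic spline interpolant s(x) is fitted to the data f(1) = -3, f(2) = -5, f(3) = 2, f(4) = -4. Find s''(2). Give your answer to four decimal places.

19.6000

Let M_i = s''(x_i). Step sizes h_i = 1, 1, 1; slopes of the chords Δ_i = (y_(i+1) - y_i)/h_i = -2, 7, -6.
  1·M_0 + 4·M_1 + 1·M_2 = 6(Δ_1 - Δ_0) = 54
  1·M_1 + 4·M_2 + 1·M_3 = 6(Δ_2 - Δ_1) = -78
Natural end conditions: M_0 = M_3 = 0.
Forward elimination and back-substitution give M_0 = 0, M_1 = 98/5, M_2 = -122/5, M_3 = 0.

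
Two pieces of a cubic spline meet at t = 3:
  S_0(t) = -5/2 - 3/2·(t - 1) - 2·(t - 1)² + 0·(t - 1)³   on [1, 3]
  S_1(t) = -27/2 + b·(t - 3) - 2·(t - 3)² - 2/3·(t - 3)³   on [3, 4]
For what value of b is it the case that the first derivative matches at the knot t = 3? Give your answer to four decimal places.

-9.5000

S_0'(t) = -3/2 - 4·(t - 1) + 0·(t - 1)², so S_0'(3) = -19/2. On the right, S_1'(3) = b, so b = -19/2.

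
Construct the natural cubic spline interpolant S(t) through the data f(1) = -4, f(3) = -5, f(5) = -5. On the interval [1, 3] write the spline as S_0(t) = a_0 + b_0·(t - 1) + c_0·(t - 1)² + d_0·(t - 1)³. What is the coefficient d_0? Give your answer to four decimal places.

0.0313

With m_i denoting the second derivative at x_i, h_i = 2, 2, and Δ_i = (y_(i+1) − y_i)/h_i = -1/2, 0:
  2·m_0 + 8·m_1 + 2·m_2 = 6(Δ_1 - Δ_0) = 3
Natural end conditions: m_0 = m_2 = 0.
Forward elimination and back-substitution give m_0 = 0, m_1 = 3/8, m_2 = 0.
On [1, 3], with S_0(t) = a_0 + b_0·(t - 1) + c_0·(t - 1)² + d_0·(t - 1)³: c_0 = m_0/2 = 0, d_0 = (m_1 - m_0)/(6h_0) = 1/32, b_0 = Δ_0 - h_0(2m_0 + m_1)/6 = -5/8.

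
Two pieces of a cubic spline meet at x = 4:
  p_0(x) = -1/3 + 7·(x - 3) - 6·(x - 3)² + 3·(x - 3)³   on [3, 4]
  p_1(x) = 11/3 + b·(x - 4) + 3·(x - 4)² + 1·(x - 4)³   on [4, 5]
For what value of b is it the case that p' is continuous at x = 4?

p_0'(x) = 7 - 12·(x - 3) + 9·(x - 3)², so p_0'(4) = 4. On the right, p_1'(4) = b, so b = 4.

4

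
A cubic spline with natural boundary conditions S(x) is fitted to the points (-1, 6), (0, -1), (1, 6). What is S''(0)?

21

With M_i denoting the second derivative at x_i, h_i = 1, 1, and Δ_i = (y_(i+1) − y_i)/h_i = -7, 7:
  1·M_0 + 4·M_1 + 1·M_2 = 6(Δ_1 - Δ_0) = 84
Natural end conditions: M_0 = M_2 = 0.
Solving the tridiagonal system: M_0 = 0, M_1 = 21, M_2 = 0.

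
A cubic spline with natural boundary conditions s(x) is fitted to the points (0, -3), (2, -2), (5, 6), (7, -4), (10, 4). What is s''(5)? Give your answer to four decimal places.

Put M_i = s'' at the i-th knot. Here h = (2, 3, 2, 3) and Δ = (1/2, 8/3, -5, 8/3), so the interior equations h_(i-1)·M_(i-1) + 2(h_(i-1)+h_i)·M_i + h_i·M_(i+1) = 6(Δ_i − Δ_(i-1)) read
  2·M_0 + 10·M_1 + 3·M_2 = 6(Δ_1 - Δ_0) = 13
  3·M_1 + 10·M_2 + 2·M_3 = 6(Δ_2 - Δ_1) = -46
  2·M_2 + 10·M_3 + 3·M_4 = 6(Δ_3 - Δ_2) = 46
Natural end conditions: M_0 = M_4 = 0.
Forward elimination and back-substitution give M_0 = 0, M_1 = 484/145, M_2 = -197/29, M_3 = 864/145, M_4 = 0.

-6.7931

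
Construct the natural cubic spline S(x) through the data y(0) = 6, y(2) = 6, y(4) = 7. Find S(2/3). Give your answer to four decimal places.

5.9259

Write M_i for S''(x_i). With h_i = 2, 2 and divided differences Δ_i = 0, 1/2, the continuity of S' gives the tridiagonal system
  2·M_0 + 8·M_1 + 2·M_2 = 6(Δ_1 - Δ_0) = 3
Natural end conditions: M_0 = M_2 = 0.
Solving the tridiagonal system: M_0 = 0, M_1 = 3/8, M_2 = 0.
On [0, 2], S(x) = 6 - 1/8·x + 0·x² + 1/32·x³.
With x = 2/3: S(2/3) = 160/27.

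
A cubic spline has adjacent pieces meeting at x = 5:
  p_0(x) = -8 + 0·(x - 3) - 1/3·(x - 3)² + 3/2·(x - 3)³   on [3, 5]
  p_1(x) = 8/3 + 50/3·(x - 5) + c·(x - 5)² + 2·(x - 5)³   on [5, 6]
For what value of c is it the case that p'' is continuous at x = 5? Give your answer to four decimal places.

p_0''(x) = -2/3 + 9·(x - 3), so p_0''(5) = 52/3. On the right, p_1''(5) = 2c, so c = 26/3.

8.6667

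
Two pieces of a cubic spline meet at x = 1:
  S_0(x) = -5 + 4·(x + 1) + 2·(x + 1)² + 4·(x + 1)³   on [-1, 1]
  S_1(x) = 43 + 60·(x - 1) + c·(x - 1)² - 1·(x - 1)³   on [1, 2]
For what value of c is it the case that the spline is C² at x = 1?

S_0''(x) = 4 + 24·(x + 1), so S_0''(1) = 52. On the right, S_1''(1) = 2c, so c = 26.

26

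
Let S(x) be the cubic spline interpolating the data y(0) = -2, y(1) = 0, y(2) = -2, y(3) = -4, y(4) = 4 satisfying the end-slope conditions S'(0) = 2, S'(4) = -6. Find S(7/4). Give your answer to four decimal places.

-0.9492

Put M_i = S'' at the i-th knot. Here h = (1, 1, 1, 1) and Δ = (2, -2, -2, 8), so the interior equations h_(i-1)·M_(i-1) + 2(h_(i-1)+h_i)·M_i + h_i·M_(i+1) = 6(Δ_i − Δ_(i-1)) read
  1·M_0 + 4·M_1 + 1·M_2 = 6(Δ_1 - Δ_0) = -24
  1·M_1 + 4·M_2 + 1·M_3 = 6(Δ_2 - Δ_1) = 0
  1·M_2 + 4·M_3 + 1·M_4 = 6(Δ_3 - Δ_2) = 60
Clamped end conditions give two more equations: 2h_0·M_0 + h_0·M_1 = 6(Δ_0 - S'(0)) = 0 and h_3·M_3 + 2h_3·M_4 = 6(S'(4) - Δ_3) = -84.
Solving the tridiagonal system: M_0 = 5/2, M_1 = -5, M_2 = -13/2, M_3 = 31, M_4 = -115/2.
On [1, 2], S(x) = 0 + 3/4·(x - 1) - 5/2·(x - 1)² - 1/4·(x - 1)³.
With (x - 1) = 3/4: S(7/4) = -243/256.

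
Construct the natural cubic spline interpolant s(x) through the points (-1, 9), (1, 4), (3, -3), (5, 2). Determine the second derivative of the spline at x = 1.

Put M_i = s'' at the i-th knot. Here h = (2, 2, 2) and Δ = (-5/2, -7/2, 5/2), so the interior equations h_(i-1)·M_(i-1) + 2(h_(i-1)+h_i)·M_i + h_i·M_(i+1) = 6(Δ_i − Δ_(i-1)) read
  2·M_0 + 8·M_1 + 2·M_2 = 6(Δ_1 - Δ_0) = -6
  2·M_1 + 8·M_2 + 2·M_3 = 6(Δ_2 - Δ_1) = 36
Natural end conditions: M_0 = M_3 = 0.
Solving the tridiagonal system: M_0 = 0, M_1 = -2, M_2 = 5, M_3 = 0.

-2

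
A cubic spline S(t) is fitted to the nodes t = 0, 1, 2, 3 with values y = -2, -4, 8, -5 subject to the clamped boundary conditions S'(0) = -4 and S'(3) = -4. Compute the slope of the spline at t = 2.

-2

Write m_i for S''(x_i). With h_i = 1, 1, 1 and divided differences Δ_i = -2, 12, -13, the continuity of S' gives the tridiagonal system
  1·m_0 + 4·m_1 + 1·m_2 = 6(Δ_1 - Δ_0) = 84
  1·m_1 + 4·m_2 + 1·m_3 = 6(Δ_2 - Δ_1) = -150
Clamped end conditions give two more equations: 2h_0·m_0 + h_0·m_1 = 6(Δ_0 - S'(0)) = 12 and h_2·m_2 + 2h_2·m_3 = 6(S'(3) - Δ_2) = 54.
Hence m_0 = -14, m_1 = 40, m_2 = -62, m_3 = 58.
On [2, 3], S'(t) = b_2 + 2c_2·(t - 2) + 3d_2·(t - 2)² with b_2 = Δ_2 - h_2(2m_2 + m_3)/6 = -2, c_2 = m_2/2 = -31, d_2 = (m_3 - m_2)/(6h_2) = 20. So S'(2) = -2.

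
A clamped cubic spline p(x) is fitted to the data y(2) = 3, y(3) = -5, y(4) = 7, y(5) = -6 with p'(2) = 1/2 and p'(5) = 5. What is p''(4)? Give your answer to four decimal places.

Write σ_i for p''(x_i). With h_i = 1, 1, 1 and divided differences Δ_i = -8, 12, -13, the continuity of p' gives the tridiagonal system
  1·σ_0 + 4·σ_1 + 1·σ_2 = 6(Δ_1 - Δ_0) = 120
  1·σ_1 + 4·σ_2 + 1·σ_3 = 6(Δ_2 - Δ_1) = -150
Clamped end conditions give two more equations: 2h_0·σ_0 + h_0·σ_1 = 6(Δ_0 - p'(2)) = -51 and h_2·σ_2 + 2h_2·σ_3 = 6(p'(5) - Δ_2) = 108.
Hence σ_0 = -286/5, σ_1 = 317/5, σ_2 = -382/5, σ_3 = 461/5.

-76.4000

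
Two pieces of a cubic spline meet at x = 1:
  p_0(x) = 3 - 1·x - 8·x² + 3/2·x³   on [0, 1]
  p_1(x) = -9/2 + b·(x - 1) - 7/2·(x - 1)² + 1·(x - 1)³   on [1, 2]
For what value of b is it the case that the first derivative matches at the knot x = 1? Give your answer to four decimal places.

p_0'(x) = -1 - 16·x + 9/2·x², so p_0'(1) = -25/2. On the right, p_1'(1) = b, so b = -25/2.

-12.5000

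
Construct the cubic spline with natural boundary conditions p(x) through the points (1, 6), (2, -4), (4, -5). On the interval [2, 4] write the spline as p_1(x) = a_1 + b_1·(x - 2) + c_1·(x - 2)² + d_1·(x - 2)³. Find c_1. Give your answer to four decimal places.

Put m_i = p'' at the i-th knot. Here h = (1, 2) and Δ = (-10, -1/2), so the interior equations h_(i-1)·m_(i-1) + 2(h_(i-1)+h_i)·m_i + h_i·m_(i+1) = 6(Δ_i − Δ_(i-1)) read
  1·m_0 + 6·m_1 + 2·m_2 = 6(Δ_1 - Δ_0) = 57
Natural end conditions: m_0 = m_2 = 0.
Forward elimination and back-substitution give m_0 = 0, m_1 = 19/2, m_2 = 0.
On [2, 4], with p_1(x) = a_1 + b_1·(x - 2) + c_1·(x - 2)² + d_1·(x - 2)³: c_1 = m_1/2 = 19/4, d_1 = (m_2 - m_1)/(6h_1) = -19/24, b_1 = Δ_1 - h_1(2m_1 + m_2)/6 = -41/6.

4.7500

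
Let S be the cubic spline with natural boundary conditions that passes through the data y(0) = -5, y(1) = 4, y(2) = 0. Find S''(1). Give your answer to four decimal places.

-19.5000

With M_i denoting the second derivative at x_i, h_i = 1, 1, and Δ_i = (y_(i+1) − y_i)/h_i = 9, -4:
  1·M_0 + 4·M_1 + 1·M_2 = 6(Δ_1 - Δ_0) = -78
Natural end conditions: M_0 = M_2 = 0.
Forward elimination and back-substitution give M_0 = 0, M_1 = -39/2, M_2 = 0.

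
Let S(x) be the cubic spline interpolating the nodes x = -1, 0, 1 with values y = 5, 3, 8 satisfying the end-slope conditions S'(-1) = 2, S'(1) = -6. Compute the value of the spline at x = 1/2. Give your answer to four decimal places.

With σ_i denoting the second derivative at x_i, h_i = 1, 1, and Δ_i = (y_(i+1) − y_i)/h_i = -2, 5:
  1·σ_0 + 4·σ_1 + 1·σ_2 = 6(Δ_1 - Δ_0) = 42
Clamped end conditions give two more equations: 2h_0·σ_0 + h_0·σ_1 = 6(Δ_0 - S'(-1)) = -24 and h_1·σ_1 + 2h_1·σ_2 = 6(S'(1) - Δ_1) = -66.
Solving: σ_0 = -53/2, σ_1 = 29, σ_2 = -95/2.
On [0, 1], S(x) = 3 + 13/4·x + 29/2·x² - 51/4·x³.
With x = 1/2: S(1/2) = 213/32.

6.6563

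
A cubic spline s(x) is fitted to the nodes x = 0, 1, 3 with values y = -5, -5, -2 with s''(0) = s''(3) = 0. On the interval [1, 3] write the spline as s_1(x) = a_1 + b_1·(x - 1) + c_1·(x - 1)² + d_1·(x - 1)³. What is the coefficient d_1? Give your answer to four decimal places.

-0.1250

With M_i denoting the second derivative at x_i, h_i = 1, 2, and Δ_i = (y_(i+1) − y_i)/h_i = 0, 3/2:
  1·M_0 + 6·M_1 + 2·M_2 = 6(Δ_1 - Δ_0) = 9
Natural end conditions: M_0 = M_2 = 0.
Solving the tridiagonal system: M_0 = 0, M_1 = 3/2, M_2 = 0.
On [1, 3], with s_1(x) = a_1 + b_1·(x - 1) + c_1·(x - 1)² + d_1·(x - 1)³: c_1 = M_1/2 = 3/4, d_1 = (M_2 - M_1)/(6h_1) = -1/8, b_1 = Δ_1 - h_1(2M_1 + M_2)/6 = 1/2.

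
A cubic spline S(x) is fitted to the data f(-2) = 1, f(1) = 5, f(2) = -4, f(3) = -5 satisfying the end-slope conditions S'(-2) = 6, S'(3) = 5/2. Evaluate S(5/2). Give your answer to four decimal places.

-5.5754

Let σ_i = S''(x_i). Step sizes h_i = 3, 1, 1; slopes of the chords Δ_i = (y_(i+1) - y_i)/h_i = 4/3, -9, -1.
  3·σ_0 + 8·σ_1 + 1·σ_2 = 6(Δ_1 - Δ_0) = -62
  1·σ_1 + 4·σ_2 + 1·σ_3 = 6(Δ_2 - Δ_1) = 48
Clamped end conditions give two more equations: 2h_0·σ_0 + h_0·σ_1 = 6(Δ_0 - S'(-2)) = -28 and h_2·σ_2 + 2h_2·σ_3 = 6(S'(3) - Δ_2) = 21.
Solving: σ_0 = 5/87, σ_1 = -274/29, σ_2 = 389/29, σ_3 = 110/29.
On [2, 3], S(x) = -4 - 177/29·(x - 2) + 389/58·(x - 2)² - 93/58·(x - 2)³.
With (x - 2) = 1/2: S(5/2) = -2587/464.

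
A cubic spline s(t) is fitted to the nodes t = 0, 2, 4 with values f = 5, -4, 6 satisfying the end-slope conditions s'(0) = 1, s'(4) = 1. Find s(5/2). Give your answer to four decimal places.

Put σ_i = s'' at the i-th knot. Here h = (2, 2) and Δ = (-9/2, 5), so the interior equations h_(i-1)·σ_(i-1) + 2(h_(i-1)+h_i)·σ_i + h_i·σ_(i+1) = 6(Δ_i − Δ_(i-1)) read
  2·σ_0 + 8·σ_1 + 2·σ_2 = 6(Δ_1 - Δ_0) = 57
Clamped end conditions give two more equations: 2h_0·σ_0 + h_0·σ_1 = 6(Δ_0 - s'(0)) = -33 and h_1·σ_1 + 2h_1·σ_2 = 6(s'(4) - Δ_1) = -24.
Forward elimination and back-substitution give σ_0 = -123/8, σ_1 = 57/4, σ_2 = -105/8.
On [2, 4], s(t) = -4 - 1/8·(t - 2) + 57/8·(t - 2)² - 73/32·(t - 2)³.
With (t - 2) = 1/2: s(5/2) = -657/256.

-2.5664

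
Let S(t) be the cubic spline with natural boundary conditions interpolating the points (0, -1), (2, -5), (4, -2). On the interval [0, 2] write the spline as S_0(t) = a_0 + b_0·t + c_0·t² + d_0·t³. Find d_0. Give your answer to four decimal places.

0.2188

With M_i denoting the second derivative at x_i, h_i = 2, 2, and Δ_i = (y_(i+1) − y_i)/h_i = -2, 3/2:
  2·M_0 + 8·M_1 + 2·M_2 = 6(Δ_1 - Δ_0) = 21
Natural end conditions: M_0 = M_2 = 0.
Forward elimination and back-substitution give M_0 = 0, M_1 = 21/8, M_2 = 0.
On [0, 2], with S_0(t) = a_0 + b_0·t + c_0·t² + d_0·t³: c_0 = M_0/2 = 0, d_0 = (M_1 - M_0)/(6h_0) = 7/32, b_0 = Δ_0 - h_0(2M_0 + M_1)/6 = -23/8.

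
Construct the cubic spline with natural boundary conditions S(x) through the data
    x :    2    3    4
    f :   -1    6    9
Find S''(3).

Put σ_i = S'' at the i-th knot. Here h = (1, 1) and Δ = (7, 3), so the interior equations h_(i-1)·σ_(i-1) + 2(h_(i-1)+h_i)·σ_i + h_i·σ_(i+1) = 6(Δ_i − Δ_(i-1)) read
  1·σ_0 + 4·σ_1 + 1·σ_2 = 6(Δ_1 - Δ_0) = -24
Natural end conditions: σ_0 = σ_2 = 0.
Forward elimination and back-substitution give σ_0 = 0, σ_1 = -6, σ_2 = 0.

-6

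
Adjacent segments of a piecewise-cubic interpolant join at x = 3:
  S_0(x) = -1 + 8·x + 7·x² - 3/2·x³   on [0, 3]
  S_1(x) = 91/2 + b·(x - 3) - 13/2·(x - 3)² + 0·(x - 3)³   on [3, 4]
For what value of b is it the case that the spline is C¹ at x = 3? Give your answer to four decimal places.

S_0'(x) = 8 + 14·x - 9/2·x², so S_0'(3) = 19/2. On the right, S_1'(3) = b, so b = 19/2.

9.5000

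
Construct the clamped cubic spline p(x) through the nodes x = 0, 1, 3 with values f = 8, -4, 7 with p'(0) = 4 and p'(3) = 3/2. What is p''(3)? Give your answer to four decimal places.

-24.3333

With M_i denoting the second derivative at x_i, h_i = 1, 2, and Δ_i = (y_(i+1) − y_i)/h_i = -12, 11/2:
  1·M_0 + 6·M_1 + 2·M_2 = 6(Δ_1 - Δ_0) = 105
Clamped end conditions give two more equations: 2h_0·M_0 + h_0·M_1 = 6(Δ_0 - p'(0)) = -96 and h_1·M_1 + 2h_1·M_2 = 6(p'(3) - Δ_1) = -24.
Forward elimination and back-substitution give M_0 = -199/3, M_1 = 110/3, M_2 = -73/3.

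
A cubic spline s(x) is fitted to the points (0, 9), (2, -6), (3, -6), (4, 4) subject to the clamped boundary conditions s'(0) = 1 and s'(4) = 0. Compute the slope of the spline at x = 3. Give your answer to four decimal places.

With M_i denoting the second derivative at x_i, h_i = 2, 1, 1, and Δ_i = (y_(i+1) − y_i)/h_i = -15/2, 0, 10:
  2·M_0 + 6·M_1 + 1·M_2 = 6(Δ_1 - Δ_0) = 45
  1·M_1 + 4·M_2 + 1·M_3 = 6(Δ_2 - Δ_1) = 60
Clamped end conditions give two more equations: 2h_0·M_0 + h_0·M_1 = 6(Δ_0 - s'(0)) = -51 and h_2·M_2 + 2h_2·M_3 = 6(s'(4) - Δ_2) = -60.
Solving the tridiagonal system: M_0 = -35/2, M_1 = 19/2, M_2 = 23, M_3 = -83/2.
On [3, 4], s'(x) = b_2 + 2c_2·(x - 3) + 3d_2·(x - 3)² with b_2 = Δ_2 - h_2(2M_2 + M_3)/6 = 37/4, c_2 = M_2/2 = 23/2, d_2 = (M_3 - M_2)/(6h_2) = -43/4. So s'(3) = 37/4.

9.2500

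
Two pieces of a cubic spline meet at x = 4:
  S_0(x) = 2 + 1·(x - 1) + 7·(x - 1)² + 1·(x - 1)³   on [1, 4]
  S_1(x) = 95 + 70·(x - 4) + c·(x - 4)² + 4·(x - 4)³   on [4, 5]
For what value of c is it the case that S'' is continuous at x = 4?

S_0''(x) = 14 + 6·(x - 1), so S_0''(4) = 32. On the right, S_1''(4) = 2c, so c = 16.

16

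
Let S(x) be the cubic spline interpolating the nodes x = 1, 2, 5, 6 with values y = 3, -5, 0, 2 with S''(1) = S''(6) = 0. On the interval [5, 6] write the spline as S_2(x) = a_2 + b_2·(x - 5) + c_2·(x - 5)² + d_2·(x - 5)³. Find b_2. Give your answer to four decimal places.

2.9576

With m_i denoting the second derivative at x_i, h_i = 1, 3, 1, and Δ_i = (y_(i+1) − y_i)/h_i = -8, 5/3, 2:
  1·m_0 + 8·m_1 + 3·m_2 = 6(Δ_1 - Δ_0) = 58
  3·m_1 + 8·m_2 + 1·m_3 = 6(Δ_2 - Δ_1) = 2
Natural end conditions: m_0 = m_3 = 0.
Hence m_0 = 0, m_1 = 458/55, m_2 = -158/55, m_3 = 0.
On [5, 6], with S_2(x) = a_2 + b_2·(x - 5) + c_2·(x - 5)² + d_2·(x - 5)³: c_2 = m_2/2 = -79/55, d_2 = (m_3 - m_2)/(6h_2) = 79/165, b_2 = Δ_2 - h_2(2m_2 + m_3)/6 = 488/165.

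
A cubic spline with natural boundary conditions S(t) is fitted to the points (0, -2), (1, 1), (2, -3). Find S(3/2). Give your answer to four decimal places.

-0.3438

Let σ_i = S''(x_i). Step sizes h_i = 1, 1; slopes of the chords Δ_i = (y_(i+1) - y_i)/h_i = 3, -4.
  1·σ_0 + 4·σ_1 + 1·σ_2 = 6(Δ_1 - Δ_0) = -42
Natural end conditions: σ_0 = σ_2 = 0.
Solving the tridiagonal system: σ_0 = 0, σ_1 = -21/2, σ_2 = 0.
On [1, 2], S(t) = 1 - 1/2·(t - 1) - 21/4·(t - 1)² + 7/4·(t - 1)³.
With (t - 1) = 1/2: S(3/2) = -11/32.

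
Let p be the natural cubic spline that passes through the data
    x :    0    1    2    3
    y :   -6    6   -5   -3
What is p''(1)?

Put M_i = p'' at the i-th knot. Here h = (1, 1, 1) and Δ = (12, -11, 2), so the interior equations h_(i-1)·M_(i-1) + 2(h_(i-1)+h_i)·M_i + h_i·M_(i+1) = 6(Δ_i − Δ_(i-1)) read
  1·M_0 + 4·M_1 + 1·M_2 = 6(Δ_1 - Δ_0) = -138
  1·M_1 + 4·M_2 + 1·M_3 = 6(Δ_2 - Δ_1) = 78
Natural end conditions: M_0 = M_3 = 0.
Solving: M_0 = 0, M_1 = -42, M_2 = 30, M_3 = 0.

-42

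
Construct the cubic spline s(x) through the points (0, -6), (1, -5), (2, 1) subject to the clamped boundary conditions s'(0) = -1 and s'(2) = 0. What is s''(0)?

-1

Put m_i = s'' at the i-th knot. Here h = (1, 1) and Δ = (1, 6), so the interior equations h_(i-1)·m_(i-1) + 2(h_(i-1)+h_i)·m_i + h_i·m_(i+1) = 6(Δ_i − Δ_(i-1)) read
  1·m_0 + 4·m_1 + 1·m_2 = 6(Δ_1 - Δ_0) = 30
Clamped end conditions give two more equations: 2h_0·m_0 + h_0·m_1 = 6(Δ_0 - s'(0)) = 12 and h_1·m_1 + 2h_1·m_2 = 6(s'(2) - Δ_1) = -36.
Hence m_0 = -1, m_1 = 14, m_2 = -25.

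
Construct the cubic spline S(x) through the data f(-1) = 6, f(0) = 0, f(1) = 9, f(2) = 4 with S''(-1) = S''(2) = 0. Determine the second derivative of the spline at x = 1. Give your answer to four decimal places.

-28.4000

Put σ_i = S'' at the i-th knot. Here h = (1, 1, 1) and Δ = (-6, 9, -5), so the interior equations h_(i-1)·σ_(i-1) + 2(h_(i-1)+h_i)·σ_i + h_i·σ_(i+1) = 6(Δ_i − Δ_(i-1)) read
  1·σ_0 + 4·σ_1 + 1·σ_2 = 6(Δ_1 - Δ_0) = 90
  1·σ_1 + 4·σ_2 + 1·σ_3 = 6(Δ_2 - Δ_1) = -84
Natural end conditions: σ_0 = σ_3 = 0.
Hence σ_0 = 0, σ_1 = 148/5, σ_2 = -142/5, σ_3 = 0.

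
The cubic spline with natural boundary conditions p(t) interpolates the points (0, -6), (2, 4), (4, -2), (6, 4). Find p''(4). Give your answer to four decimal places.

6.4000

Put M_i = p'' at the i-th knot. Here h = (2, 2, 2) and Δ = (5, -3, 3), so the interior equations h_(i-1)·M_(i-1) + 2(h_(i-1)+h_i)·M_i + h_i·M_(i+1) = 6(Δ_i − Δ_(i-1)) read
  2·M_0 + 8·M_1 + 2·M_2 = 6(Δ_1 - Δ_0) = -48
  2·M_1 + 8·M_2 + 2·M_3 = 6(Δ_2 - Δ_1) = 36
Natural end conditions: M_0 = M_3 = 0.
Solving the tridiagonal system: M_0 = 0, M_1 = -38/5, M_2 = 32/5, M_3 = 0.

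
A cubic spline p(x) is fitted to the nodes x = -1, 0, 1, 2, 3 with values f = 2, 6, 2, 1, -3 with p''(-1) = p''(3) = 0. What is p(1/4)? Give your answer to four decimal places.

5.4060

Put M_i = p'' at the i-th knot. Here h = (1, 1, 1, 1) and Δ = (4, -4, -1, -4), so the interior equations h_(i-1)·M_(i-1) + 2(h_(i-1)+h_i)·M_i + h_i·M_(i+1) = 6(Δ_i − Δ_(i-1)) read
  1·M_0 + 4·M_1 + 1·M_2 = 6(Δ_1 - Δ_0) = -48
  1·M_1 + 4·M_2 + 1·M_3 = 6(Δ_2 - Δ_1) = 18
  1·M_2 + 4·M_3 + 1·M_4 = 6(Δ_3 - Δ_2) = -18
Natural end conditions: M_0 = M_4 = 0.
Solving: M_0 = 0, M_1 = -405/28, M_2 = 69/7, M_3 = -195/28, M_4 = 0.
On [0, 1], p(x) = 6 - 23/28·x - 405/56·x² + 227/56·x³.
With x = 1/4: p(1/4) = 19375/3584.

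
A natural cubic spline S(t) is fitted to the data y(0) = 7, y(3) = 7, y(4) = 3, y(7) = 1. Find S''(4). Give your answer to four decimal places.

With M_i denoting the second derivative at x_i, h_i = 3, 1, 3, and Δ_i = (y_(i+1) − y_i)/h_i = 0, -4, -2/3:
  3·M_0 + 8·M_1 + 1·M_2 = 6(Δ_1 - Δ_0) = -24
  1·M_1 + 8·M_2 + 3·M_3 = 6(Δ_2 - Δ_1) = 20
Natural end conditions: M_0 = M_3 = 0.
Solving: M_0 = 0, M_1 = -212/63, M_2 = 184/63, M_3 = 0.

2.9206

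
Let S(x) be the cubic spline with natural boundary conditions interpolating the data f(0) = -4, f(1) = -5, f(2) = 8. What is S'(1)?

Let m_i = S''(x_i). Step sizes h_i = 1, 1; slopes of the chords Δ_i = (y_(i+1) - y_i)/h_i = -1, 13.
  1·m_0 + 4·m_1 + 1·m_2 = 6(Δ_1 - Δ_0) = 84
Natural end conditions: m_0 = m_2 = 0.
Hence m_0 = 0, m_1 = 21, m_2 = 0.
On [1, 2], S'(x) = b_1 + 2c_1·(x - 1) + 3d_1·(x - 1)² with b_1 = Δ_1 - h_1(2m_1 + m_2)/6 = 6, c_1 = m_1/2 = 21/2, d_1 = (m_2 - m_1)/(6h_1) = -7/2. So S'(1) = 6.

6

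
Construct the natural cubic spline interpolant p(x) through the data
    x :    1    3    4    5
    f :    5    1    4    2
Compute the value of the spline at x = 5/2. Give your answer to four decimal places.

0.5734

Write m_i for p''(x_i). With h_i = 2, 1, 1 and divided differences Δ_i = -2, 3, -2, the continuity of p' gives the tridiagonal system
  2·m_0 + 6·m_1 + 1·m_2 = 6(Δ_1 - Δ_0) = 30
  1·m_1 + 4·m_2 + 1·m_3 = 6(Δ_2 - Δ_1) = -30
Natural end conditions: m_0 = m_3 = 0.
Forward elimination and back-substitution give m_0 = 0, m_1 = 150/23, m_2 = -210/23, m_3 = 0.
On [1, 3], p(x) = 5 - 96/23·(x - 1) + 0·(x - 1)² + 25/46·(x - 1)³.
With (x - 1) = 3/2: p(5/2) = 211/368.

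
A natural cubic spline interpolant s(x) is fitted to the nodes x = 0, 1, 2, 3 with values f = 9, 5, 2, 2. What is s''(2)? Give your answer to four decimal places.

4.4000

Let σ_i = s''(x_i). Step sizes h_i = 1, 1, 1; slopes of the chords Δ_i = (y_(i+1) - y_i)/h_i = -4, -3, 0.
  1·σ_0 + 4·σ_1 + 1·σ_2 = 6(Δ_1 - Δ_0) = 6
  1·σ_1 + 4·σ_2 + 1·σ_3 = 6(Δ_2 - Δ_1) = 18
Natural end conditions: σ_0 = σ_3 = 0.
Solving the tridiagonal system: σ_0 = 0, σ_1 = 2/5, σ_2 = 22/5, σ_3 = 0.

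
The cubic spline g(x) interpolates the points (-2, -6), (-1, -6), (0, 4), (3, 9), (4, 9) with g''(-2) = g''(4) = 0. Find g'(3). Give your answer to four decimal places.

Let σ_i = g''(x_i). Step sizes h_i = 1, 1, 3, 1; slopes of the chords Δ_i = (y_(i+1) - y_i)/h_i = 0, 10, 5/3, 0.
  1·σ_0 + 4·σ_1 + 1·σ_2 = 6(Δ_1 - Δ_0) = 60
  1·σ_1 + 8·σ_2 + 3·σ_3 = 6(Δ_2 - Δ_1) = -50
  3·σ_2 + 8·σ_3 + 1·σ_4 = 6(Δ_3 - Δ_2) = -10
Natural end conditions: σ_0 = σ_4 = 0.
Hence σ_0 = 0, σ_1 = 1835/106, σ_2 = -490/53, σ_3 = 235/106, σ_4 = 0.
On [3, 4], g'(x) = b_3 + 2c_3·(x - 3) + 3d_3·(x - 3)² with b_3 = Δ_3 - h_3(2σ_3 + σ_4)/6 = -235/318, c_3 = σ_3/2 = 235/212, d_3 = (σ_4 - σ_3)/(6h_3) = -235/636. So g'(3) = -235/318.

-0.7390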